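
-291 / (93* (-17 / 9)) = 1.66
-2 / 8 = -1 / 4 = -0.25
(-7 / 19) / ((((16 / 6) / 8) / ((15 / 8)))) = -315 / 152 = -2.07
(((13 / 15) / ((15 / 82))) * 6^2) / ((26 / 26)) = 4264 / 25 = 170.56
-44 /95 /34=-22 /1615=-0.01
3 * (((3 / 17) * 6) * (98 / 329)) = 756 / 799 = 0.95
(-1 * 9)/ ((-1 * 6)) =3/ 2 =1.50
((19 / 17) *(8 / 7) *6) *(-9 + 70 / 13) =-42864 / 1547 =-27.71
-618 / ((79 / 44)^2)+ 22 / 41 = -48917066 / 255881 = -191.17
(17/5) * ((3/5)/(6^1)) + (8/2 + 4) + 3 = 567/50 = 11.34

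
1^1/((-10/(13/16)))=-13/160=-0.08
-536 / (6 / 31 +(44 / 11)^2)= -8308 / 251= -33.10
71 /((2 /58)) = 2059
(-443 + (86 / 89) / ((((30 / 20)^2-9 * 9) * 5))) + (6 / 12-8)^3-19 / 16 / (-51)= -32974813843 / 38127600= -864.85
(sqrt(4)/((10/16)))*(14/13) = 224/65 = 3.45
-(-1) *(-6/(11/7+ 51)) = -21/184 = -0.11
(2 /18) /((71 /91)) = 91 /639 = 0.14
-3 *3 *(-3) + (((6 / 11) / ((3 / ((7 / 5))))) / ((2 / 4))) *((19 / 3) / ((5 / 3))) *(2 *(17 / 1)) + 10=28263 / 275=102.77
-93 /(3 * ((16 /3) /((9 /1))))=-837 /16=-52.31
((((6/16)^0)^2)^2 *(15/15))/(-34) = -0.03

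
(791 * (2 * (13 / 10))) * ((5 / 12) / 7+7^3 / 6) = 7061483 / 60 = 117691.38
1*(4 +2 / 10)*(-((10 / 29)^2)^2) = -42000 / 707281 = -0.06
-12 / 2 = -6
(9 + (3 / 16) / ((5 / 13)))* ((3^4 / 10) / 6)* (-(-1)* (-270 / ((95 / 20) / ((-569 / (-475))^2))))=-179140522671 / 171475000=-1044.70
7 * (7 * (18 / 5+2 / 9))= 8428 / 45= 187.29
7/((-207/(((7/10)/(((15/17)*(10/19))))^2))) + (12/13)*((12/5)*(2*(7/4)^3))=143311821989/6054750000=23.67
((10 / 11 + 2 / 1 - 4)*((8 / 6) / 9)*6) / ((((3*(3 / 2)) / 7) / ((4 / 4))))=-448 / 297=-1.51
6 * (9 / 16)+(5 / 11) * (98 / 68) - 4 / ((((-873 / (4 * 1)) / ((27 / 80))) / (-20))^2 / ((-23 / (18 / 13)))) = 57621469 / 14075864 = 4.09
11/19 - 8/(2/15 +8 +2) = -4/19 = -0.21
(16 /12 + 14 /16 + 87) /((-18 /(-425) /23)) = 20928275 /432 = 48445.08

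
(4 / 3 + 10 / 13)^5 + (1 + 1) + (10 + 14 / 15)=24371490362 / 451120995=54.02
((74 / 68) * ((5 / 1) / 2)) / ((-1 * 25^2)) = -37 / 8500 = -0.00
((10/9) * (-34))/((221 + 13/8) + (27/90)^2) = -68000/400887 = -0.17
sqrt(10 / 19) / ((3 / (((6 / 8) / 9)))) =sqrt(190) / 684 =0.02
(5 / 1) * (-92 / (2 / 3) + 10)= -640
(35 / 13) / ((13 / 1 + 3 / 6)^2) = 0.01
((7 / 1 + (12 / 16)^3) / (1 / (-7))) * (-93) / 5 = 61845 / 64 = 966.33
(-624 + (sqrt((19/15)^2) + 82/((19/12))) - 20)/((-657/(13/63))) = 2189447/11796435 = 0.19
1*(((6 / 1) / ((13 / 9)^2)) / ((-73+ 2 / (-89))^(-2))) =20527182486 / 1338649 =15334.25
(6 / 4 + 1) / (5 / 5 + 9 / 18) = 5 / 3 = 1.67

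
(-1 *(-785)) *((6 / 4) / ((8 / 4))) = 2355 / 4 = 588.75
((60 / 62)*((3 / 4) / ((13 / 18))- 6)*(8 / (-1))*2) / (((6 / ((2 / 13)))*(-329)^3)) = -10320 / 186567543071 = -0.00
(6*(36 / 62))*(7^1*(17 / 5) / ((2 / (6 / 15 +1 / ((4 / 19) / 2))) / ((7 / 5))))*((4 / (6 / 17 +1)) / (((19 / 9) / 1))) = 804.72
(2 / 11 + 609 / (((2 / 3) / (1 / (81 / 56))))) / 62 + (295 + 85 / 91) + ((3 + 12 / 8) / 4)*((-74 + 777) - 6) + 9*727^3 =7726345892003119 / 2234232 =3458166337.25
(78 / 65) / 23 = 6 / 115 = 0.05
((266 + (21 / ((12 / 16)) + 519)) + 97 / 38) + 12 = 31447 / 38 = 827.55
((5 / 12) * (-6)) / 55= -1 / 22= -0.05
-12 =-12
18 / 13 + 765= 9963 / 13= 766.38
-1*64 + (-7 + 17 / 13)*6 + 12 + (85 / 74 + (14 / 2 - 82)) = -153925 / 962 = -160.01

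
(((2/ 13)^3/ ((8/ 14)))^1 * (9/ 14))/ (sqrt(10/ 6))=9 * sqrt(15)/ 10985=0.00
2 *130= 260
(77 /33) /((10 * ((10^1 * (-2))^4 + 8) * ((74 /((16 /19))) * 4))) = 7 /1687284360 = 0.00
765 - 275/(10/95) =-3695/2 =-1847.50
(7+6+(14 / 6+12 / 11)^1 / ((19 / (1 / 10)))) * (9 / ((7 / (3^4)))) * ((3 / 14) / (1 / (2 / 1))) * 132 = 357019002 / 4655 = 76695.81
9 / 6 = 3 / 2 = 1.50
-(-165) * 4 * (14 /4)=2310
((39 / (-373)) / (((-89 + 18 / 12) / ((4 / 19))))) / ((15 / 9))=936 / 6201125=0.00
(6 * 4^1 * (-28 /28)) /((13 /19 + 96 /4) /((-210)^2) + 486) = -2872800 /58174267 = -0.05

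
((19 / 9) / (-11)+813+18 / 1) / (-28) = -5875 / 198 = -29.67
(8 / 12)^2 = 4 / 9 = 0.44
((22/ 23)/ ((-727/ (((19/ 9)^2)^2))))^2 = 8220044511844/ 12035511973403361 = 0.00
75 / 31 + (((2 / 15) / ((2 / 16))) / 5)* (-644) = -313799 / 2325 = -134.97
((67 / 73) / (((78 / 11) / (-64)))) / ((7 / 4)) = -94336 / 19929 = -4.73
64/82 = 32/41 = 0.78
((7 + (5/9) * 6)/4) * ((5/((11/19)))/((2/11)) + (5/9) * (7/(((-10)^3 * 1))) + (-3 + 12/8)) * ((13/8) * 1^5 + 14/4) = 105229903/172800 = 608.97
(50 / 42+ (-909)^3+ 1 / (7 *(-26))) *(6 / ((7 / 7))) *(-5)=22532682834.45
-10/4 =-5/2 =-2.50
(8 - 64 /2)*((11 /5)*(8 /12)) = -176 /5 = -35.20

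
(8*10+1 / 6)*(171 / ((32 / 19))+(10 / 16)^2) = 3137563 / 384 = 8170.74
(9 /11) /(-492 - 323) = -9 /8965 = -0.00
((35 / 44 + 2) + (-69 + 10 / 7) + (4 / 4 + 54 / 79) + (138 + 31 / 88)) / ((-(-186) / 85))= 103769275 / 3017168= 34.39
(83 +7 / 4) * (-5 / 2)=-1695 / 8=-211.88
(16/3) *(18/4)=24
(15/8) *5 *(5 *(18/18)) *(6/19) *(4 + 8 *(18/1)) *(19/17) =41625/17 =2448.53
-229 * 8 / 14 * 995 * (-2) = 1822840 / 7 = 260405.71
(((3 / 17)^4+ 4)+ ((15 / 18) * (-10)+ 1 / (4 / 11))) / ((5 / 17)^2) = -1585927 / 86700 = -18.29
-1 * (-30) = 30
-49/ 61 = -0.80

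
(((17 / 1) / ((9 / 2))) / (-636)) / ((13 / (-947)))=0.43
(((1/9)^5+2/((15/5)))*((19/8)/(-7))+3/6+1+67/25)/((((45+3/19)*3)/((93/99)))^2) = 113393010202583/596465800701170400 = 0.00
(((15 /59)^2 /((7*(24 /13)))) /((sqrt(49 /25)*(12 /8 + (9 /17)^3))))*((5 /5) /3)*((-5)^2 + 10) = 0.03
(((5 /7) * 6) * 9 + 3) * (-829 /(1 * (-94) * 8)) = 241239 /5264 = 45.83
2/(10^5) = 1/50000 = 0.00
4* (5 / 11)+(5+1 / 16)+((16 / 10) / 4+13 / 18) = 63383 / 7920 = 8.00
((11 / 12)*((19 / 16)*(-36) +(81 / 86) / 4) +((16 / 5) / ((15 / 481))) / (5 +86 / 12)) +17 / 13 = -954230629 / 32645600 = -29.23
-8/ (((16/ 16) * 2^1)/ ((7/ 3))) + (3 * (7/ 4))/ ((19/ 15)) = -1183/ 228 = -5.19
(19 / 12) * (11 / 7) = 209 / 84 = 2.49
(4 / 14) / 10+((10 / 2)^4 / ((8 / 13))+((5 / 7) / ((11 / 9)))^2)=240953401 / 237160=1016.00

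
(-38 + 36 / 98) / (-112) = 461 / 1372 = 0.34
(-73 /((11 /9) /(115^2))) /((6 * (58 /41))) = -118747275 /1276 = -93062.13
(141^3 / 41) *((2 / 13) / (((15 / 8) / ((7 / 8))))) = 13081698 / 2665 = 4908.70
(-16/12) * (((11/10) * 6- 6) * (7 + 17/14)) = -46/7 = -6.57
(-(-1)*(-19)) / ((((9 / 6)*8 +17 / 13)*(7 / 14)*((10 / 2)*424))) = -247 / 183380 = -0.00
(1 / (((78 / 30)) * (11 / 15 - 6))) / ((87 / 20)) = -500 / 29783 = -0.02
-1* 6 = -6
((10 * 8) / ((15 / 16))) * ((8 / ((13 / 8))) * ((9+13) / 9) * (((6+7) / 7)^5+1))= 139889868800 / 5899257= 23713.13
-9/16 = -0.56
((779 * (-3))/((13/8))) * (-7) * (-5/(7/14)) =-1308720/13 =-100670.77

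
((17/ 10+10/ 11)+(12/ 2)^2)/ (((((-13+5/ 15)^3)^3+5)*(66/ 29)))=-808072443/ 399822964817927860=-0.00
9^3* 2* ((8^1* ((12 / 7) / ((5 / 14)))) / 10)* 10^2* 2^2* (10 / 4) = 5598720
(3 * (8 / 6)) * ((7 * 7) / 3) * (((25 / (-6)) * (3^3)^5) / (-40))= 390609135 / 4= 97652283.75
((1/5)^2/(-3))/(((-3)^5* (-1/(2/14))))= -1/127575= -0.00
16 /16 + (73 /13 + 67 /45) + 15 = 13516 /585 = 23.10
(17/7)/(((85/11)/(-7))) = -11/5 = -2.20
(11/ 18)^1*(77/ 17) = 847/ 306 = 2.77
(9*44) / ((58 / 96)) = 19008 / 29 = 655.45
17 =17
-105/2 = -52.50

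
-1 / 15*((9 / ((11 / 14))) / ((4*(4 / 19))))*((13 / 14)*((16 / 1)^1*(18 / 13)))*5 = -1026 / 11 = -93.27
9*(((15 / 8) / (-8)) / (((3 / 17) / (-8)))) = 95.62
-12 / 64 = -3 / 16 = -0.19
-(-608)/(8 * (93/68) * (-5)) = -5168/465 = -11.11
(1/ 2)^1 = 1/ 2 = 0.50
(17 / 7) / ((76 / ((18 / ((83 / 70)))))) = 765 / 1577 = 0.49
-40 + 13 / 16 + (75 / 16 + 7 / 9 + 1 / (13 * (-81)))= -71021 / 2106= -33.72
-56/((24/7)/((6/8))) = -49/4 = -12.25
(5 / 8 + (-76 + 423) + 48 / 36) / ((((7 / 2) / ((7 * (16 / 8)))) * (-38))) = -8375 / 228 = -36.73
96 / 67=1.43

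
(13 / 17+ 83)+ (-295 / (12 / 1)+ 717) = 158341 / 204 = 776.18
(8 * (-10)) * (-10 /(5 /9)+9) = 720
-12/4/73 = -3/73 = -0.04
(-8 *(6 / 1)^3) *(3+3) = -10368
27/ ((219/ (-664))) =-5976/ 73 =-81.86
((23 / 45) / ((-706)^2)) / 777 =23 / 17427814740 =0.00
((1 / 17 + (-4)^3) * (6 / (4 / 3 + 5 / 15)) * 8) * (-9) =1408752 / 85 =16573.55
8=8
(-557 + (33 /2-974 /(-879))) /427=-948251 /750666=-1.26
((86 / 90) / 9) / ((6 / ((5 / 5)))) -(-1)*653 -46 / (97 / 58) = 147439561 / 235710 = 625.51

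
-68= -68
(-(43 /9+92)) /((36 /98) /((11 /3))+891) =-469469 /4322727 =-0.11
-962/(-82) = 481/41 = 11.73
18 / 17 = 1.06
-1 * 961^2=-923521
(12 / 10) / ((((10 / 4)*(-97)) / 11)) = -132 / 2425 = -0.05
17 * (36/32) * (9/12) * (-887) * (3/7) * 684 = -208859229/56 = -3729629.09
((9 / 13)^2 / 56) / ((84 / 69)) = 1863 / 264992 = 0.01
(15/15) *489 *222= 108558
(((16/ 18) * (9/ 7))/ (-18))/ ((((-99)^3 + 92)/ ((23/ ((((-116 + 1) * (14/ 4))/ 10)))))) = -0.00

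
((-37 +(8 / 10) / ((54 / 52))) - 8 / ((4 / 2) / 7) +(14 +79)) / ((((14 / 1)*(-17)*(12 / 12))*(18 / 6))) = -1942 / 48195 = -0.04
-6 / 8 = -3 / 4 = -0.75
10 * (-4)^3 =-640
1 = 1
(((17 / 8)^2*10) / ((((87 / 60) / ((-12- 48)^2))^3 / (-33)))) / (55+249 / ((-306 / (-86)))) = -14183044920000000000 / 77727743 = -182470818945.56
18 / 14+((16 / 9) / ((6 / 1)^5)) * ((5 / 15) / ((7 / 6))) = 2812 / 2187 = 1.29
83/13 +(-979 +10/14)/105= -28019/9555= -2.93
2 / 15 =0.13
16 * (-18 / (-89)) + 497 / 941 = 315241 / 83749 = 3.76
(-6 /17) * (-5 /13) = 30 /221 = 0.14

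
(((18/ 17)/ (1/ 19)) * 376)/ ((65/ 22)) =2829024/ 1105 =2560.20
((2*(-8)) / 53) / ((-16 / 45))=0.85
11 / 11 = 1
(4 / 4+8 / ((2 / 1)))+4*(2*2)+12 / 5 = 117 / 5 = 23.40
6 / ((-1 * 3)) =-2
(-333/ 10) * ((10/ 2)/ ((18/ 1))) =-37/ 4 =-9.25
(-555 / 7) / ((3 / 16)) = -2960 / 7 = -422.86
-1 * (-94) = 94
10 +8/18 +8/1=166/9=18.44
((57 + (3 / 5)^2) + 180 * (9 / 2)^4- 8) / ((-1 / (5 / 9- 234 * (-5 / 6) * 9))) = -1166997638 / 9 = -129666404.22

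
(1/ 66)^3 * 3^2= 1/ 31944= 0.00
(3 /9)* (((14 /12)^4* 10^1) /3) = 12005 /5832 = 2.06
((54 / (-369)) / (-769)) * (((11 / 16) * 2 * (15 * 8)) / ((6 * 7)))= 165 / 220703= 0.00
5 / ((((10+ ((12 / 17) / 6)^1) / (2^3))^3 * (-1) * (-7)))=196520 / 556549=0.35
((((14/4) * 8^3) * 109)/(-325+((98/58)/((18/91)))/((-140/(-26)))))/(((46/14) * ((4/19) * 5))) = -6780420864/38829037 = -174.62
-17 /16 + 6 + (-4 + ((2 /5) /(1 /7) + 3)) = 539 /80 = 6.74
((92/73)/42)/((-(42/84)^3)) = -368/1533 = -0.24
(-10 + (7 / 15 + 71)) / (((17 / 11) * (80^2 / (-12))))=-5071 / 68000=-0.07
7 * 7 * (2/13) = 98/13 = 7.54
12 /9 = 1.33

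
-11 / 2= -5.50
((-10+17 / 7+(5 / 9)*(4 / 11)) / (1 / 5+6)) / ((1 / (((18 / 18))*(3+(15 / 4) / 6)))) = -740515 / 171864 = -4.31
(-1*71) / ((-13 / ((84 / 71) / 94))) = 42 / 611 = 0.07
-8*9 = -72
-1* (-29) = 29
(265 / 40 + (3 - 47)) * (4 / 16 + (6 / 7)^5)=-14325389 / 537824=-26.64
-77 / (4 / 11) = -847 / 4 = -211.75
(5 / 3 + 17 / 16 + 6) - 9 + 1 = 35 / 48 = 0.73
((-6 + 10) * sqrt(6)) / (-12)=-sqrt(6) / 3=-0.82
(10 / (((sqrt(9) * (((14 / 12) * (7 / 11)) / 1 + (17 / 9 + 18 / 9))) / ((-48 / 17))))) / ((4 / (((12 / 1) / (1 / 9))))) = -855360 / 15589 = -54.87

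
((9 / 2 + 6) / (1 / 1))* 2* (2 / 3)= 14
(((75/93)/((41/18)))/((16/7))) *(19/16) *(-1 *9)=-269325/162688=-1.66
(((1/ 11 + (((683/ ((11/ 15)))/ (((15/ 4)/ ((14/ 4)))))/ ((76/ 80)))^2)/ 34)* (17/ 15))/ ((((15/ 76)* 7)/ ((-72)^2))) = 42131798289792/ 402325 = 104720806.04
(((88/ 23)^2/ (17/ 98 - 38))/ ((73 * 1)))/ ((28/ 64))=-157696/ 13013929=-0.01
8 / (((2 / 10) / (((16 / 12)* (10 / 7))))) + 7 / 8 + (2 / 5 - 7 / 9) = 193253 / 2520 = 76.69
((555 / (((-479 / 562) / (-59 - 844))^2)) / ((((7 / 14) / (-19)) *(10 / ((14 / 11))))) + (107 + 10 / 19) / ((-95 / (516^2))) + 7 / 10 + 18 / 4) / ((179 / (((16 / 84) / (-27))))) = 118756.22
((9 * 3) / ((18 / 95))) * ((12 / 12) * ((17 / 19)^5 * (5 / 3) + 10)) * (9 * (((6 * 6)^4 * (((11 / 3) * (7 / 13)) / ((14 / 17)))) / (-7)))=-95854520001873600 / 11859211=-8082706345.46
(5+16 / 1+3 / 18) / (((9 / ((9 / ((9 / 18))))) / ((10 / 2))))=635 / 3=211.67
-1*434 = -434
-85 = -85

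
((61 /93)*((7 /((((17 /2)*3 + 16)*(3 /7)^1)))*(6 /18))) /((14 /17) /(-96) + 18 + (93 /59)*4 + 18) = 95934944 /47155131711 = 0.00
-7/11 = -0.64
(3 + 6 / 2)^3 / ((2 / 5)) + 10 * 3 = 570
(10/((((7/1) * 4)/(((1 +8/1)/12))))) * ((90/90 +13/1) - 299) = -4275/56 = -76.34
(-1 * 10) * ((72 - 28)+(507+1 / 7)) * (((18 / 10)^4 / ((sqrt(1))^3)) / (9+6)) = -16874892 / 4375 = -3857.12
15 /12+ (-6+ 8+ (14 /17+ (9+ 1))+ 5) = 1297 /68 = 19.07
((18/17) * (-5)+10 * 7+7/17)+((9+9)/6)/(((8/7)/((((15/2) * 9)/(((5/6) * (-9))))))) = 5643/136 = 41.49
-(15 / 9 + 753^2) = -1701032 / 3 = -567010.67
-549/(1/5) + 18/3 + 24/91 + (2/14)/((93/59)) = -23177158/8463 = -2738.65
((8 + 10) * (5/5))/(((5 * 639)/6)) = 12/355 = 0.03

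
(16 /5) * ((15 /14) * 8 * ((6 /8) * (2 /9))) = 32 /7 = 4.57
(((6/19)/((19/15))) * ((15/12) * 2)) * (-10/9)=-250/361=-0.69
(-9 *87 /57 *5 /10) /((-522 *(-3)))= -0.00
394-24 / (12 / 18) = 358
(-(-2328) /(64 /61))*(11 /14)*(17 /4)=3319437 /448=7409.46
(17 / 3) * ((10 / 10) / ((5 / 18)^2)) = 1836 / 25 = 73.44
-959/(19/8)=-7672/19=-403.79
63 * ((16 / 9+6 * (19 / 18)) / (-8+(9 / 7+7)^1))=3577 / 2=1788.50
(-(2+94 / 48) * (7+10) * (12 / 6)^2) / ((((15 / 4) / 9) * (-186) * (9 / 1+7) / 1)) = 323 / 1488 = 0.22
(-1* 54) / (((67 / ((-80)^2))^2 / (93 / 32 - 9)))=13478400000 / 4489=3002539.54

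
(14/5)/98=1/35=0.03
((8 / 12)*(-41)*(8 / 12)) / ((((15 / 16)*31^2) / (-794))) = 2083456 / 129735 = 16.06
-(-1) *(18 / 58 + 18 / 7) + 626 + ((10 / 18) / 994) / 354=57756273301 / 91839636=628.88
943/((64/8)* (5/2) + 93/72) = 22632/511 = 44.29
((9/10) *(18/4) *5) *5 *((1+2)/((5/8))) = 486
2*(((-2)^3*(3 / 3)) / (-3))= 16 / 3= 5.33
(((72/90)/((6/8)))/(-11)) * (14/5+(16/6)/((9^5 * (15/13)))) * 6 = -238088896/146146275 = -1.63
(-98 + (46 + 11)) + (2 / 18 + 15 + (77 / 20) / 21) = -4627 / 180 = -25.71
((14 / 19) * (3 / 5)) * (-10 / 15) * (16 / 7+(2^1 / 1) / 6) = -44 / 57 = -0.77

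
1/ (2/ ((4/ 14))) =1/ 7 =0.14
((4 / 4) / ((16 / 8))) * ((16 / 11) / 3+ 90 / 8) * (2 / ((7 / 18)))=4647 / 154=30.18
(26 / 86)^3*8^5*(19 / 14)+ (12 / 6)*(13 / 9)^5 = 40797918852002 / 32863661901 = 1241.43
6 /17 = 0.35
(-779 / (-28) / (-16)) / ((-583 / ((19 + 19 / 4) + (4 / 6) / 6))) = 669161 / 9402624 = 0.07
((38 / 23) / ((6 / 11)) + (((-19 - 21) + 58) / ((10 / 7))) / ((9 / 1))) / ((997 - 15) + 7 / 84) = 0.00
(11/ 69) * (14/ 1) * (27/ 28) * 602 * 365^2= 3969971775/ 23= 172607468.48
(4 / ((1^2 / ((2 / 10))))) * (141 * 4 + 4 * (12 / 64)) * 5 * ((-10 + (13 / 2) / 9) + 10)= 3263 / 2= 1631.50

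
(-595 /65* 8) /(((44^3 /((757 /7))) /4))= -12869 /34606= -0.37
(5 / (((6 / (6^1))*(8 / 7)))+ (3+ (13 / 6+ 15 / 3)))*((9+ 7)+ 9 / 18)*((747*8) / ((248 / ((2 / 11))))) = 260703 / 248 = 1051.22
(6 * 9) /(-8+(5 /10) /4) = -48 /7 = -6.86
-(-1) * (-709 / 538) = -709 / 538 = -1.32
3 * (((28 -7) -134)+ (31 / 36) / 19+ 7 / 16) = -307847 / 912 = -337.55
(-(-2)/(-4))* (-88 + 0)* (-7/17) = -308/17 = -18.12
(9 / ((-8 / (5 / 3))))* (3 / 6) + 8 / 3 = 83 / 48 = 1.73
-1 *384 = -384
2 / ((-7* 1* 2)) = -1 / 7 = -0.14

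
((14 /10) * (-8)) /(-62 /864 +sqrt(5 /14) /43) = 224695296 * sqrt(70) /59858315 +9706628736 /59858315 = 193.57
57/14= 4.07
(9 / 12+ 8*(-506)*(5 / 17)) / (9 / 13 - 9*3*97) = 1051817 / 2314584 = 0.45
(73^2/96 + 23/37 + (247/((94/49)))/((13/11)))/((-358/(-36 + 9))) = 248030307/19921984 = 12.45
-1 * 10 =-10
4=4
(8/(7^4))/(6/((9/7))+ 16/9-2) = 0.00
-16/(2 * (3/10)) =-80/3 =-26.67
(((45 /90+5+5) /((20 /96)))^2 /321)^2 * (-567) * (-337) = 85619485437696 /7155625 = 11965339.92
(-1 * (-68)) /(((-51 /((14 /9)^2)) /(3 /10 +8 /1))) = -32536 /1215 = -26.78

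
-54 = -54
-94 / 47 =-2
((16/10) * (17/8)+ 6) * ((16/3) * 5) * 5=3760/3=1253.33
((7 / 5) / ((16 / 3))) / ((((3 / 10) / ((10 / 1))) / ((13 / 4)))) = 28.44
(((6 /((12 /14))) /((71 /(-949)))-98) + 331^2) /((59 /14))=108713220 /4189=25952.07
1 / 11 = 0.09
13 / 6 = 2.17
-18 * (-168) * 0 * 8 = 0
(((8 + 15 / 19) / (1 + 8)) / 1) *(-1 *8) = -1336 / 171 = -7.81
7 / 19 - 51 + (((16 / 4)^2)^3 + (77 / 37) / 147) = 59721983 / 14763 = 4045.38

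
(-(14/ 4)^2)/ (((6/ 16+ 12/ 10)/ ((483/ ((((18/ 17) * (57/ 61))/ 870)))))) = -1694613550/ 513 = -3303340.25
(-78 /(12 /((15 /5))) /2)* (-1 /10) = 39 /40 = 0.98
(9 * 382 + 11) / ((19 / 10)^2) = 344900 / 361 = 955.40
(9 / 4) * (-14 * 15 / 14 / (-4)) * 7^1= 945 / 16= 59.06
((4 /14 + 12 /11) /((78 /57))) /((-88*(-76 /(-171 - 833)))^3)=-838102303 /246257403392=-0.00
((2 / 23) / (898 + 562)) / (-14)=-1 / 235060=-0.00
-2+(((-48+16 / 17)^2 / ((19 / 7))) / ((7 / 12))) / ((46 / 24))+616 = 169703902 / 126293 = 1343.73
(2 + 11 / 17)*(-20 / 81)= -100 / 153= -0.65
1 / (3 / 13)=13 / 3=4.33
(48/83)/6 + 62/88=2925/3652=0.80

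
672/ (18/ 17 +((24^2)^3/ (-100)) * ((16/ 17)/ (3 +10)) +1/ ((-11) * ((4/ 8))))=-85800/ 17664869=-0.00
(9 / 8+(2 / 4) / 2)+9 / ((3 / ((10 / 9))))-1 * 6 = -31 / 24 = -1.29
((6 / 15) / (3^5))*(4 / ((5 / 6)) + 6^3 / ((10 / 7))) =104 / 405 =0.26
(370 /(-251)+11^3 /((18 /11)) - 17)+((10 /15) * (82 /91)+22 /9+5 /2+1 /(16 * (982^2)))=282096492425145 /352417991744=800.46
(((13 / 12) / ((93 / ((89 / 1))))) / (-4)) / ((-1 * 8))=1157 / 35712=0.03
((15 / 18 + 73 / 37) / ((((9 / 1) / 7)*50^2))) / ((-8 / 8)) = -4361 / 4995000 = -0.00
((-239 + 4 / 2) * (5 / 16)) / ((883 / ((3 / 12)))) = -1185 / 56512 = -0.02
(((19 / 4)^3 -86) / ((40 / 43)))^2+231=749.01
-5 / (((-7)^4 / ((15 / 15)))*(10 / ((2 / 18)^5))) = -1 / 283553298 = -0.00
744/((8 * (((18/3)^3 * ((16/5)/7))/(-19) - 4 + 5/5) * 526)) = -20615/955742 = -0.02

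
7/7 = 1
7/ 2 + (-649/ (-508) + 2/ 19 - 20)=-145911/ 9652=-15.12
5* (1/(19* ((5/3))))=3/19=0.16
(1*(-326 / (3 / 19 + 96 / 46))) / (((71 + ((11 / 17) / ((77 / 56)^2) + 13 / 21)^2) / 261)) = -31855823893971 / 60449491628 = -526.98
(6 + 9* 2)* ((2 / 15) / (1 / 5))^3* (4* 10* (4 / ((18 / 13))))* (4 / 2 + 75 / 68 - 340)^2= 2183260688960 / 23409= 93265867.36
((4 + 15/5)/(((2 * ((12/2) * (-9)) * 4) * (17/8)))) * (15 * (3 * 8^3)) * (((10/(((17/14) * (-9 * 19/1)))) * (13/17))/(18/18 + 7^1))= 2038400/2520369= 0.81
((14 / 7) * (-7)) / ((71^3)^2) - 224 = -28694463598318 / 128100283921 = -224.00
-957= -957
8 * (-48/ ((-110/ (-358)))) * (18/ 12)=-103104/ 55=-1874.62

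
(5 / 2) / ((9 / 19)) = 95 / 18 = 5.28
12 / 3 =4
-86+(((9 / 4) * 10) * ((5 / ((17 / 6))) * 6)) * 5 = 18788 / 17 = 1105.18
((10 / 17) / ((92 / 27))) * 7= 945 / 782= 1.21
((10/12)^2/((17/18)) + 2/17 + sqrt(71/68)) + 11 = sqrt(1207)/34 + 403/34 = 12.87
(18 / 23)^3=5832 / 12167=0.48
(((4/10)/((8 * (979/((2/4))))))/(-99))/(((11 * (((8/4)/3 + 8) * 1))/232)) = -29/46199010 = -0.00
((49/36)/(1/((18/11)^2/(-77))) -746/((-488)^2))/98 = -7997999/15531513536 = -0.00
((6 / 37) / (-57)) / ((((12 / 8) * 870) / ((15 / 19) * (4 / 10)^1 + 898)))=-34136 / 17430885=-0.00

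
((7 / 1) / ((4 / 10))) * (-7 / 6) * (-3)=245 / 4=61.25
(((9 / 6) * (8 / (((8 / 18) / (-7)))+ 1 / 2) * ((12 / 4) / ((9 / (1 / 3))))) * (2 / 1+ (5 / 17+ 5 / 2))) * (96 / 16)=-40913 / 68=-601.66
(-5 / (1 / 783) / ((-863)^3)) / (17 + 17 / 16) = 62640 / 185750601983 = 0.00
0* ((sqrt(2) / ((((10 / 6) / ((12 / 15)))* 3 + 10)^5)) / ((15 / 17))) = 0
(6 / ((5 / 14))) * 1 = 84 / 5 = 16.80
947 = 947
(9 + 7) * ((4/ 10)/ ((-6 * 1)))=-1.07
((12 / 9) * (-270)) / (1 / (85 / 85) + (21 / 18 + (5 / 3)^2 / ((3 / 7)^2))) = -58320 / 2801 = -20.82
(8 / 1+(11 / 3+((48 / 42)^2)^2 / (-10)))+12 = 846211 / 36015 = 23.50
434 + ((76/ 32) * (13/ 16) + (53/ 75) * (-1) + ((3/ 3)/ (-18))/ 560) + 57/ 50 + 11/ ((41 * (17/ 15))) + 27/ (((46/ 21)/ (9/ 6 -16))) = 166680309463/ 646369920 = 257.87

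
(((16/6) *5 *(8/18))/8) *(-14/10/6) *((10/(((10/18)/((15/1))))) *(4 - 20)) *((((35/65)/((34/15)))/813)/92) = 9800/4132479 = 0.00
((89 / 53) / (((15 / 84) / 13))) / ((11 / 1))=32396 / 2915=11.11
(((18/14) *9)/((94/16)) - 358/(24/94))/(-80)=2763989/157920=17.50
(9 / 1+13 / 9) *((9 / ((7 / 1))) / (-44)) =-47 / 154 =-0.31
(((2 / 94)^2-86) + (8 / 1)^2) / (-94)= 48597 / 207646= 0.23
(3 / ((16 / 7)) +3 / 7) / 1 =195 / 112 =1.74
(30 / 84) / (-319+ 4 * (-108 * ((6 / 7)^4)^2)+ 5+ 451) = 823543 / 25673450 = 0.03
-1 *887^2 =-786769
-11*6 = -66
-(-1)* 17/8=17/8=2.12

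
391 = 391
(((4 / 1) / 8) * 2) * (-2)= -2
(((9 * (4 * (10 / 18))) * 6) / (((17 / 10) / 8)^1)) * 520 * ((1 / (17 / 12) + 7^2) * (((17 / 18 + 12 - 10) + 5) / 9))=100534720000 / 7803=12884111.24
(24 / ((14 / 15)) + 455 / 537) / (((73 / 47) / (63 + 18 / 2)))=112625160 / 91469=1231.29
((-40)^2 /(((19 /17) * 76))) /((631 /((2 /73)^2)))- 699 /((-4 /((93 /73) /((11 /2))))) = 1080985294601 /26705761258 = 40.48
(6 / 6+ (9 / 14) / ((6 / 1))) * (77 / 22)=31 / 8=3.88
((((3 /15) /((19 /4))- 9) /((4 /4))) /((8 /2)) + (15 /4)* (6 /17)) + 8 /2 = 19923 /6460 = 3.08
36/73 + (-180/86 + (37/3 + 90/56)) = 3253921/263676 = 12.34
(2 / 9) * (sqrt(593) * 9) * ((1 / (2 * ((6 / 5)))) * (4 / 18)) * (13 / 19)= 65 * sqrt(593) / 513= 3.09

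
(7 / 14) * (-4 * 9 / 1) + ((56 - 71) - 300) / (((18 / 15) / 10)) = -2643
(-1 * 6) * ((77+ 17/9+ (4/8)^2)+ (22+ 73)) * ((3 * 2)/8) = -6269/8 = -783.62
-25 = -25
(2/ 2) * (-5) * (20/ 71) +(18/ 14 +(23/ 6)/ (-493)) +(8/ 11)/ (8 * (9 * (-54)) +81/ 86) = -235514627707/ 1801961370594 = -0.13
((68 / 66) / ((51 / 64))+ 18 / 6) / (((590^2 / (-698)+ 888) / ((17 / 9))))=2521525 / 121053042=0.02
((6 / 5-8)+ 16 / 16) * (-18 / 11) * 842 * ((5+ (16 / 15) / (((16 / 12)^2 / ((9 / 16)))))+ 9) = 126033507 / 1100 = 114575.92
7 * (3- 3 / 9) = 56 / 3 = 18.67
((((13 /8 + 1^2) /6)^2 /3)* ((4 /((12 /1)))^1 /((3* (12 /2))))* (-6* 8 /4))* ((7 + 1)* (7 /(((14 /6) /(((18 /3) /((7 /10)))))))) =-35 /12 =-2.92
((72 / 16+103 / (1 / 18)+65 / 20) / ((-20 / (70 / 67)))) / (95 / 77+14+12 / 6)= -4013933 / 711272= -5.64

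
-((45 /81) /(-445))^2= -1 /641601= -0.00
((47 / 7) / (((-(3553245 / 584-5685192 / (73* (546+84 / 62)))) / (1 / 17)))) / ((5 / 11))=-30494728 / 208538764635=-0.00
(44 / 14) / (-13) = -22 / 91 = -0.24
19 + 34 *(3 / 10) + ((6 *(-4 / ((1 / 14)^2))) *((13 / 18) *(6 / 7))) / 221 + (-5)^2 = 3487 / 85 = 41.02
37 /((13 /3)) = 111 /13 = 8.54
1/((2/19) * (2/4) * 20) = 19/20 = 0.95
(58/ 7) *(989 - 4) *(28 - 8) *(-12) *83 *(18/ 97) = -20484532800/ 679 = -30168678.65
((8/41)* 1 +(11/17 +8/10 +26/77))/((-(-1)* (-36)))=-531281/9660420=-0.05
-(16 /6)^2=-64 /9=-7.11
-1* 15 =-15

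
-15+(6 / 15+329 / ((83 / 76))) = 286.65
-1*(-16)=16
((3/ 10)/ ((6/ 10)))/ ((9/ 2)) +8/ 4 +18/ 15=149/ 45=3.31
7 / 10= 0.70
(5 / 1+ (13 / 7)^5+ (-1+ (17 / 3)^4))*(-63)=-66604.55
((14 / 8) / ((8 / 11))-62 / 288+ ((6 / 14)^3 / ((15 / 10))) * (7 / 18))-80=-77.79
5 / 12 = 0.42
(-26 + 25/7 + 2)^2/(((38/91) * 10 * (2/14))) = 265837/380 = 699.57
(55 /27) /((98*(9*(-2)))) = -55 /47628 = -0.00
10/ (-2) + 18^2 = 319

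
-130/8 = -65/4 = -16.25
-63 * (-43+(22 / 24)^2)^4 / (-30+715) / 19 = -15292.81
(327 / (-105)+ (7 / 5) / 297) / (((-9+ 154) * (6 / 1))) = -16162 / 4521825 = -0.00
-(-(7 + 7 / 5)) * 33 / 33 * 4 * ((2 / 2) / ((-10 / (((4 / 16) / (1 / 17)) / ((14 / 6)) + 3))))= -81 / 5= -16.20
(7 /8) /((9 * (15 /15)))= 7 /72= 0.10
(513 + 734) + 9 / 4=4997 / 4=1249.25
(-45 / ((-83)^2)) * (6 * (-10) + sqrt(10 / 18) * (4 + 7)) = 2700 / 6889 -165 * sqrt(5) / 6889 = 0.34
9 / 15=3 / 5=0.60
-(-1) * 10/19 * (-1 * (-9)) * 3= 14.21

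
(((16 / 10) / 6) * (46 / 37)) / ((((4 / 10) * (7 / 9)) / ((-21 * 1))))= -828 / 37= -22.38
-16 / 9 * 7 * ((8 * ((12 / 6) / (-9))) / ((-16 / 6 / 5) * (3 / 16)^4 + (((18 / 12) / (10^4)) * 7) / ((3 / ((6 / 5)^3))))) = -1146880000000 / 2819043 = -406833.10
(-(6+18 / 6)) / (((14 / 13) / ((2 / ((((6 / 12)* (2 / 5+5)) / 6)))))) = -260 / 7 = -37.14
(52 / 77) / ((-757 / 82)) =-4264 / 58289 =-0.07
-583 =-583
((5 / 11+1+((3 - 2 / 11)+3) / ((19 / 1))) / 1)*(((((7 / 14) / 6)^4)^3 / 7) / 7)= 23 / 5706861543161856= 0.00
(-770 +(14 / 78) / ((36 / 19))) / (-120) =1080947 / 168480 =6.42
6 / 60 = 1 / 10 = 0.10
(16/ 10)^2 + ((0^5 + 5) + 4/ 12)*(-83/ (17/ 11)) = -361936/ 1275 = -283.87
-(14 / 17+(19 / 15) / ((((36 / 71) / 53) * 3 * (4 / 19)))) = -23184251 / 110160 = -210.46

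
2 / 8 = 1 / 4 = 0.25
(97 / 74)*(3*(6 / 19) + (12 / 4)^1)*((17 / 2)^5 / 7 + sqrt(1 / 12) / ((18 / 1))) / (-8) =-10329459675 / 2519552 - 2425*sqrt(3) / 404928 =-4099.73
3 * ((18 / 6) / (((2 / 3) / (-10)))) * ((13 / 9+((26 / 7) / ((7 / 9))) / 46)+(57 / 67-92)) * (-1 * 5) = -60480.67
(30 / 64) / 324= 5 / 3456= 0.00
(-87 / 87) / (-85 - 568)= 1 / 653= 0.00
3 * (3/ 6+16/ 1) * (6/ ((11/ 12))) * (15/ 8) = 1215/ 2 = 607.50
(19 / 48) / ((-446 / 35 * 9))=-665 / 192672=-0.00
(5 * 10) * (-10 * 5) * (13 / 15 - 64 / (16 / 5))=143500 / 3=47833.33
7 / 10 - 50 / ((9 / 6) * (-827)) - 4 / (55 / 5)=102797 / 272910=0.38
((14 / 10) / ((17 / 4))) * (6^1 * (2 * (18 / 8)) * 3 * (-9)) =-20412 / 85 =-240.14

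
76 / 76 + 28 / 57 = 85 / 57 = 1.49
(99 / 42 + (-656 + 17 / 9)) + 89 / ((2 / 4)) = -59693 / 126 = -473.75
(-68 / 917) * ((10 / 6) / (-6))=170 / 8253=0.02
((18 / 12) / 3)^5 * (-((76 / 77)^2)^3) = -6021872768 / 208422380089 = -0.03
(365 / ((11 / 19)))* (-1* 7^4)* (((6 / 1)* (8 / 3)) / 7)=-38059280 / 11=-3459934.55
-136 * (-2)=272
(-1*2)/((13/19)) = -38/13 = -2.92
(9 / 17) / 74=9 / 1258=0.01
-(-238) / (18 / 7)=833 / 9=92.56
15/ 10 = 3/ 2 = 1.50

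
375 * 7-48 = 2577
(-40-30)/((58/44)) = -1540/29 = -53.10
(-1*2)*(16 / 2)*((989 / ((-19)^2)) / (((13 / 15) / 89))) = -21125040 / 4693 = -4501.39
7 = 7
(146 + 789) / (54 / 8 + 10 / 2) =3740 / 47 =79.57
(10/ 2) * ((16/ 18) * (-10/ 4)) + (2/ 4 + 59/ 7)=-275/ 126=-2.18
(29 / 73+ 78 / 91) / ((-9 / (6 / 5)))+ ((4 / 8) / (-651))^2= -103487803 / 618749460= -0.17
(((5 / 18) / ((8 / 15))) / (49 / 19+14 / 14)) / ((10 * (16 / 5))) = 475 / 104448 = 0.00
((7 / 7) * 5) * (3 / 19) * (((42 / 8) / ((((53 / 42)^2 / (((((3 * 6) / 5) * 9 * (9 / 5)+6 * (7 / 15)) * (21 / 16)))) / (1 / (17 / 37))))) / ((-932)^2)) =4123191681 / 7881086355680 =0.00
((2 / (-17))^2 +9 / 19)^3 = 19184262733 / 165559585771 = 0.12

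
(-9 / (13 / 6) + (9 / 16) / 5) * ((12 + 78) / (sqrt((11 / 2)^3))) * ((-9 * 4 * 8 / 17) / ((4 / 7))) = 4766202 * sqrt(22) / 26741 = 836.00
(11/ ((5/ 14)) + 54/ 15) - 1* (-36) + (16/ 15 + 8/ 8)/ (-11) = 2317/ 33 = 70.21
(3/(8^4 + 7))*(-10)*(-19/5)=114/4103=0.03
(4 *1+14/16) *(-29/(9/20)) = -1885/6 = -314.17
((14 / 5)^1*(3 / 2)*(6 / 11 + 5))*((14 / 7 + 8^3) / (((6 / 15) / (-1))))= -329217 / 11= -29928.82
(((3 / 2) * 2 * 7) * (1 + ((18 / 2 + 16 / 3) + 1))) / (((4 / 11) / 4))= 3773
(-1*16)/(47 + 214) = -16/261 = -0.06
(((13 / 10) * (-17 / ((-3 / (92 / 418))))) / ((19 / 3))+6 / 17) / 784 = 29363 / 37803920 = 0.00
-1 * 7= -7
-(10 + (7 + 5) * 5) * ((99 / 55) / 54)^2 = -0.08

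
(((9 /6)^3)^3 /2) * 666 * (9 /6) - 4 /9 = 176965757 /9216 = 19202.01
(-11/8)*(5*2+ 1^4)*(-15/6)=605/16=37.81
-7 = -7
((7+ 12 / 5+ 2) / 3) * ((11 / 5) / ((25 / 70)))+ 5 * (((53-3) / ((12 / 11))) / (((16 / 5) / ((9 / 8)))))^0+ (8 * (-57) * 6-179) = -360824 / 125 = -2886.59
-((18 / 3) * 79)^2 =-224676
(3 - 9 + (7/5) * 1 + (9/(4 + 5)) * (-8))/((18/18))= -63/5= -12.60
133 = 133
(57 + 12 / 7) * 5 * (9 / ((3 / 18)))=110970 / 7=15852.86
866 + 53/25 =21703/25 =868.12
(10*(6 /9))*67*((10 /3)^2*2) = 268000 /27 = 9925.93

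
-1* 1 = -1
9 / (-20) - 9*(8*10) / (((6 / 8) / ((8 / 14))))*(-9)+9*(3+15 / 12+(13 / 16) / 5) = 4976.41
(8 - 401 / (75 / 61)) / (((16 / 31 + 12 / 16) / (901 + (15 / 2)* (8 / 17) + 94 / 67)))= -3053021344748 / 13411725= -227638.23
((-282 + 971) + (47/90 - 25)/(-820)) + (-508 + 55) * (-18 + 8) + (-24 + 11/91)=5195.15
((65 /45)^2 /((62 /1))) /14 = 169 /70308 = 0.00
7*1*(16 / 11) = 112 / 11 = 10.18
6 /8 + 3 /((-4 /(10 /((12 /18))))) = -21 /2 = -10.50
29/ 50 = 0.58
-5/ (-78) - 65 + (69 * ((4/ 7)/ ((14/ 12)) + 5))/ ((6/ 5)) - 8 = 463852/ 1911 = 242.73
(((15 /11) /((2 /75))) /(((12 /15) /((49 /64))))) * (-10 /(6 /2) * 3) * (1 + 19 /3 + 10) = -5971875 /704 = -8482.78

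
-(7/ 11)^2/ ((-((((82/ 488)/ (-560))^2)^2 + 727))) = 17080771913281699840000/ 30664168630523496052637081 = 0.00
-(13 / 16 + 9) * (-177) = 27789 / 16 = 1736.81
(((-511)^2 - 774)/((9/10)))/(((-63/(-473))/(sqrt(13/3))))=1231441310*sqrt(39)/1701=4521074.97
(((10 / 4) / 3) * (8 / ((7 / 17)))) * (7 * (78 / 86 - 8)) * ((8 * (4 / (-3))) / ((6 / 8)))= 13273600 / 1161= 11432.90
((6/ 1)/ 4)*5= 15/ 2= 7.50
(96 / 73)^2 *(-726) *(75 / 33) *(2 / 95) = -6082560 / 101251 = -60.07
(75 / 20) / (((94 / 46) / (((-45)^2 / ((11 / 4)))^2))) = 5658862500 / 5687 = 995052.31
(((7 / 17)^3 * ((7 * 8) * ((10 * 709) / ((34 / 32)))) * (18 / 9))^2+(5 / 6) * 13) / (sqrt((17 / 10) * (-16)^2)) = 113948332248747523265 * sqrt(170) / 11384436143712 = 130503124.14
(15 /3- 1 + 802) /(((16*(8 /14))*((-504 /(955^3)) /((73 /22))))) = -25623474618625 /50688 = -505513624.89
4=4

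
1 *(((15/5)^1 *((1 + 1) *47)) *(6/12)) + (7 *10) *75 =5391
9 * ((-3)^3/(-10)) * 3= 729/10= 72.90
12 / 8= 3 / 2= 1.50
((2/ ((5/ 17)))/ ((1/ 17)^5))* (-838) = -8090913128.80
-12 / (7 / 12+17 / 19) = -2736 / 337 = -8.12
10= 10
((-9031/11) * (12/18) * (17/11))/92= -13957/1518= -9.19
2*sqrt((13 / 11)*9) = 6*sqrt(143) / 11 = 6.52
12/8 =3/2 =1.50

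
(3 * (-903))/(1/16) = -43344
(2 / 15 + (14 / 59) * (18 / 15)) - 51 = -8953 / 177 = -50.58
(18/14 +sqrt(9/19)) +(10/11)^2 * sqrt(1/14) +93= 50 * sqrt(14)/847 +3 * sqrt(19)/19 +660/7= 95.19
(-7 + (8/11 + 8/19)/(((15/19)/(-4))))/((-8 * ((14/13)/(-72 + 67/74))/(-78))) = 376093107/45584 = 8250.55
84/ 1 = 84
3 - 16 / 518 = 769 / 259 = 2.97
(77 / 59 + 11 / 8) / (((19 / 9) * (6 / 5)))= 18975 / 17936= 1.06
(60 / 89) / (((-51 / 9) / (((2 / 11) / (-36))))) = 10 / 16643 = 0.00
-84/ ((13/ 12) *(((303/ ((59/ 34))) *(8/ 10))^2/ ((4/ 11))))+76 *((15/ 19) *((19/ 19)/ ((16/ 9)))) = 56910421445/ 1686306908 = 33.75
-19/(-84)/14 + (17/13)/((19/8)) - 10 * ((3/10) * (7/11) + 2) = -68192833/3195192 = -21.34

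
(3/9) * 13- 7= -8/3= -2.67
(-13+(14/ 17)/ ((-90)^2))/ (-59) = 895043/ 4062150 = 0.22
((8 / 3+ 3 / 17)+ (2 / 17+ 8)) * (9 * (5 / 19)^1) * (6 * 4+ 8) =268320 / 323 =830.71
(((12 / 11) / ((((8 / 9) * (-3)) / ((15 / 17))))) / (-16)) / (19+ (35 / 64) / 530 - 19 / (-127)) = 1211580 / 1028473633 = 0.00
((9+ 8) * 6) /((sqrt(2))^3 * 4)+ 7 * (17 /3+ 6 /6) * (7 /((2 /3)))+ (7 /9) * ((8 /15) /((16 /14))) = 51 * sqrt(2) /8+ 66199 /135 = 499.38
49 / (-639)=-49 / 639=-0.08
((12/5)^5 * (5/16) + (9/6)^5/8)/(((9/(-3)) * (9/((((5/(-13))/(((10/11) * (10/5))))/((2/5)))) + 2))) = 0.57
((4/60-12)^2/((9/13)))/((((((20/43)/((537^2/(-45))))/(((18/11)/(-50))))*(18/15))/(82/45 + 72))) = 86656447107529/15187500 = 5705774.30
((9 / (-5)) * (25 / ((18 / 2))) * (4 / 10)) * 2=-4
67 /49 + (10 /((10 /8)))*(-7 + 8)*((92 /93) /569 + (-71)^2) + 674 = 41003.38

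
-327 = -327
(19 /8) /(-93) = -19 /744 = -0.03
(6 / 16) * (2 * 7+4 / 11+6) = 84 / 11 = 7.64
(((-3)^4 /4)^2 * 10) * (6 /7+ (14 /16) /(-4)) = 4691115 /1792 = 2617.81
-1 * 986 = -986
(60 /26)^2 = 900 /169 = 5.33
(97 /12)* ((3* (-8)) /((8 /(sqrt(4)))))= -48.50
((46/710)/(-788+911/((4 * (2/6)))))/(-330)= 46/24542925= 0.00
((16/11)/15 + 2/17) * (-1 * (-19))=11438/2805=4.08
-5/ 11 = -0.45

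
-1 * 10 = -10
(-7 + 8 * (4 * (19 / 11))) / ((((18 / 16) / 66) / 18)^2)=53830656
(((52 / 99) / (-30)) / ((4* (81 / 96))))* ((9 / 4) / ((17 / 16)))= -832 / 75735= -0.01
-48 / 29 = -1.66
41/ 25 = 1.64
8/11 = 0.73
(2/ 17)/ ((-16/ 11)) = -11/ 136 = -0.08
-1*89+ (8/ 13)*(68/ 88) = -12659/ 143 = -88.52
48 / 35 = 1.37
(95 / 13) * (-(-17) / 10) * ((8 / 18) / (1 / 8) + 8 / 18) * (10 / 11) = 6460 / 143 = 45.17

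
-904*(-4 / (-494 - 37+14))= -3616 / 517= -6.99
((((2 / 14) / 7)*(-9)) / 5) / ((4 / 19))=-171 / 980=-0.17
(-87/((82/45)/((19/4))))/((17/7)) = -93.38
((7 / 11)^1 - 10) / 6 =-103 / 66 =-1.56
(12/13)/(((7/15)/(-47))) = -8460/91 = -92.97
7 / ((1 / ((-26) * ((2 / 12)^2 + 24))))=-78715 / 18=-4373.06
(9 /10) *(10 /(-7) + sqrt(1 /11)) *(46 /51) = -138 /119 + 69 *sqrt(11) /935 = -0.91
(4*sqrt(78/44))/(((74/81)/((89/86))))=7209*sqrt(858)/35002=6.03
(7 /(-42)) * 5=-5 /6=-0.83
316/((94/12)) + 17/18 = 34927/846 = 41.28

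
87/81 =29/27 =1.07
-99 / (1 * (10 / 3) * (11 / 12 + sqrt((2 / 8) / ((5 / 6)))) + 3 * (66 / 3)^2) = -46672362 / 685967401 + 10692 * sqrt(30) / 685967401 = -0.07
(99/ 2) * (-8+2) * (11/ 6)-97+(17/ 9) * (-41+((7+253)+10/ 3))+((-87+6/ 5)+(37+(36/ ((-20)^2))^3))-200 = -12699080317/ 27000000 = -470.34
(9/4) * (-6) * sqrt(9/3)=-27 * sqrt(3)/2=-23.38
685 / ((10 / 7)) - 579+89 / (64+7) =-13951 / 142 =-98.25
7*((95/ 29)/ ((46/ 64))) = 21280/ 667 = 31.90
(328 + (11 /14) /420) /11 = 1928651 /64680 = 29.82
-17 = -17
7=7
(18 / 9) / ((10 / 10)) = 2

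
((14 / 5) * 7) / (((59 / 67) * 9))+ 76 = 208346 / 2655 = 78.47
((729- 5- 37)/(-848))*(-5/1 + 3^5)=-81753/424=-192.81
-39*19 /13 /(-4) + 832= 3385 /4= 846.25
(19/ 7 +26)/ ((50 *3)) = 67/ 350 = 0.19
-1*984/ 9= -328/ 3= -109.33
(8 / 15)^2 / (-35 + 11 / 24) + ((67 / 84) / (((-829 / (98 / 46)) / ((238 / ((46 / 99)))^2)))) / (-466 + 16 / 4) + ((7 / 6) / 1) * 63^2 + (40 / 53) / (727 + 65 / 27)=14628691236669694613 / 3158414294227800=4631.66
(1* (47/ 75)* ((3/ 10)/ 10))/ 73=47/ 182500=0.00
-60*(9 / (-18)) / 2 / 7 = 15 / 7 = 2.14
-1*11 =-11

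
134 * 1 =134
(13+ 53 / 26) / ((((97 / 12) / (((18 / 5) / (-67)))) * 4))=-10557 / 422435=-0.02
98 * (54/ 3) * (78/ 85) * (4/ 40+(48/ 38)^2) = 421100316/ 153425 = 2744.67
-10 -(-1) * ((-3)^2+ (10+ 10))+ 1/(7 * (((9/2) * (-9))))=10771/567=19.00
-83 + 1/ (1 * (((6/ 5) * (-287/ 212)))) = -83.62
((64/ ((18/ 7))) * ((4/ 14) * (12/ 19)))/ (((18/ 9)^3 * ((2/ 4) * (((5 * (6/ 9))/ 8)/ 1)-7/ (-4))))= 256/ 893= 0.29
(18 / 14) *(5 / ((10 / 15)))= 135 / 14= 9.64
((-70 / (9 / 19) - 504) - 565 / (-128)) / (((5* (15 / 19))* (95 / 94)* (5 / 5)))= -35050861 / 216000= -162.27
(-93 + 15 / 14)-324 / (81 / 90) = -6327 / 14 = -451.93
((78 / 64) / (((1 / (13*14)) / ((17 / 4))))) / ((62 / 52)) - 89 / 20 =786.20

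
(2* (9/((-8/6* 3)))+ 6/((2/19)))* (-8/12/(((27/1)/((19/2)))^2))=-12635/2916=-4.33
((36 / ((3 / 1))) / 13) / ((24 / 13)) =1 / 2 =0.50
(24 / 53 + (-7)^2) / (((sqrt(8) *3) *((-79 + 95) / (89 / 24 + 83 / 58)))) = 1.87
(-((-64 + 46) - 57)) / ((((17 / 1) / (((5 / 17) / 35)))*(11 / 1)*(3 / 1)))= 25 / 22253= 0.00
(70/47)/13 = 70/611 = 0.11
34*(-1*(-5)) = 170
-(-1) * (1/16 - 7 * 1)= -111/16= -6.94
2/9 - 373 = -3355/9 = -372.78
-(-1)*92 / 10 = 46 / 5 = 9.20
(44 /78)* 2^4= 352 /39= 9.03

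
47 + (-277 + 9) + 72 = -149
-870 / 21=-41.43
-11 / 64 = -0.17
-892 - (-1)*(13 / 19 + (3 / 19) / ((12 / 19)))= -67721 / 76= -891.07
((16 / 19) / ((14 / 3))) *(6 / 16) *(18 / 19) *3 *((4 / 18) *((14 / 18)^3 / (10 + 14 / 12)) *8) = 3136 / 217683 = 0.01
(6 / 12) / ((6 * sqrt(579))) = sqrt(579) / 6948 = 0.00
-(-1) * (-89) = -89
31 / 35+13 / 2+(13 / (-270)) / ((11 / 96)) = 6.97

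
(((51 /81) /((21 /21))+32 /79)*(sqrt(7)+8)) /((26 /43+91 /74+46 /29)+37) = 203657546*sqrt(7) /7955942823+1629260368 /7955942823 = 0.27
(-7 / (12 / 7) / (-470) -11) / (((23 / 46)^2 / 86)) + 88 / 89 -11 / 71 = -16840293902 / 4454895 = -3780.18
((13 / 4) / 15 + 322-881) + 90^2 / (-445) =-3081103 / 5340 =-576.99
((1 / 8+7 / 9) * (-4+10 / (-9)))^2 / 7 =2235025 / 734832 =3.04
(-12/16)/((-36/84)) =7/4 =1.75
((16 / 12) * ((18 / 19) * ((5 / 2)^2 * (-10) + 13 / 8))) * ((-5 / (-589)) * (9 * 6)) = -394470 / 11191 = -35.25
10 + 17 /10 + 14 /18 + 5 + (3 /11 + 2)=19553 /990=19.75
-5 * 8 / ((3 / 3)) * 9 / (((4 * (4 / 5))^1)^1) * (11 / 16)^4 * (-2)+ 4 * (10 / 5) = 3818513 / 65536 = 58.27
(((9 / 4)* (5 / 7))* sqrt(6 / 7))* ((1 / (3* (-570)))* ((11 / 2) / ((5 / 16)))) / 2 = -11* sqrt(42) / 9310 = -0.01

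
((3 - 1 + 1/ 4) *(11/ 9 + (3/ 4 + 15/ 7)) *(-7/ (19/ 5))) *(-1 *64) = 20740/ 19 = 1091.58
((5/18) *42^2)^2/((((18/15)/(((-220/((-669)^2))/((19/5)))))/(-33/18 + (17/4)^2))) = -3383909375/8056098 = -420.04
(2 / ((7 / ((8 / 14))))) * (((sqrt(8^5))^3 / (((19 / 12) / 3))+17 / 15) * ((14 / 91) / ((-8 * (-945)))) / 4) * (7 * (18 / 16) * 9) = 17 / 254800+28311552 * sqrt(2) / 60515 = 661.63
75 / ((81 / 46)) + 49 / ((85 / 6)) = 105688 / 2295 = 46.05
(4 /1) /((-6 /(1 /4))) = -1 /6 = -0.17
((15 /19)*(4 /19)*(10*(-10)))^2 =36000000 /130321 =276.24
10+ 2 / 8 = 41 / 4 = 10.25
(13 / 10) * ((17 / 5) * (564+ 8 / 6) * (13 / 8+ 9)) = 26549.47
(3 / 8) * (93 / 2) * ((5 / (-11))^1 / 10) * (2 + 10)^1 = -837 / 88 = -9.51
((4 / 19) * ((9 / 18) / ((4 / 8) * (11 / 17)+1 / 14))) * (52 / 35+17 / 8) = 17187 / 17860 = 0.96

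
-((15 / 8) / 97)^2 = -225 / 602176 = -0.00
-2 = -2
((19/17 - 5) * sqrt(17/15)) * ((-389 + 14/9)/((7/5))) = 1143.81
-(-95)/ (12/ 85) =672.92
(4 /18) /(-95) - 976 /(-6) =139078 /855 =162.66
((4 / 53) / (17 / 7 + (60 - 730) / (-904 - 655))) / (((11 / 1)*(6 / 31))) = 676606 / 54556557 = 0.01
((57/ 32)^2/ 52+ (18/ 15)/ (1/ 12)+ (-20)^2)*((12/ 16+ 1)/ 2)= 772422707/ 2129920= 362.65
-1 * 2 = -2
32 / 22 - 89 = -963 / 11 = -87.55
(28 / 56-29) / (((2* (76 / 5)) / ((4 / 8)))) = -15 / 32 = -0.47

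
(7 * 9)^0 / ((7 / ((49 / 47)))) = 0.15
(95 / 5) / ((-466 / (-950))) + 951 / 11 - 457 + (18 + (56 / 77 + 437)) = 317596 / 2563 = 123.92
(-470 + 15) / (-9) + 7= 518 / 9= 57.56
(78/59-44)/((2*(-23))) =1259/1357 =0.93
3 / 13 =0.23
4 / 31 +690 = 21394 / 31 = 690.13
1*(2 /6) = 1 /3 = 0.33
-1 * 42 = -42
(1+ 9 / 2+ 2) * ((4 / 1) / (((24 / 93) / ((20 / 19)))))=122.37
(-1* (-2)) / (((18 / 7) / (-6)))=-14 / 3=-4.67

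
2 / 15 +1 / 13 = 0.21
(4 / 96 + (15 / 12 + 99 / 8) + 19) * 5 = 490 / 3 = 163.33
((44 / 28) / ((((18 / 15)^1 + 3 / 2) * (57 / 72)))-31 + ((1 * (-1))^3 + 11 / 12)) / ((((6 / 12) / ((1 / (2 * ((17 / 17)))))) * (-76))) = 145307 / 363888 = 0.40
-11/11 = -1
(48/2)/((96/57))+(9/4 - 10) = 13/2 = 6.50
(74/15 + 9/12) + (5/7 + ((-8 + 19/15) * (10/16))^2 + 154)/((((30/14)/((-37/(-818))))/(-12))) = -22375699/588960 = -37.99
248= 248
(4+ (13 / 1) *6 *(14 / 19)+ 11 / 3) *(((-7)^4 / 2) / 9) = 8914913 / 1026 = 8689.00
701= 701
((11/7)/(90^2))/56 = 11/3175200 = 0.00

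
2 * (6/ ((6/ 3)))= 6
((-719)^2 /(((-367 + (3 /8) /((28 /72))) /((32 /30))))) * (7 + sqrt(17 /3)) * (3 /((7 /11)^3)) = -44036805824 /358715-44036805824 * sqrt(51) /7533015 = -164510.31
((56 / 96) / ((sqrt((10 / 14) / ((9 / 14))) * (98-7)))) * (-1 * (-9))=9 * sqrt(10) / 520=0.05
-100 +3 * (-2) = -106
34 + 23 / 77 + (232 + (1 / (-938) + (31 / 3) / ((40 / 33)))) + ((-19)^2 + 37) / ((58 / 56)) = 3944335411 / 5984440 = 659.10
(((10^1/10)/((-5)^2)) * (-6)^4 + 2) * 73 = 98258/25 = 3930.32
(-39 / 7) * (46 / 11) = -1794 / 77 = -23.30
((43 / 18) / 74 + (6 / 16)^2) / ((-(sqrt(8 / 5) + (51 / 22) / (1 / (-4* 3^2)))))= 445885* sqrt(10) / 44890019712 + 10336425 / 4987779968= 0.00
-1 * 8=-8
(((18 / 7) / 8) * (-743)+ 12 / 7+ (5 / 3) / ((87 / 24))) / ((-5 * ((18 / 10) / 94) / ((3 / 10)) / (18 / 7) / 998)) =13520021269 / 7105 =1902888.29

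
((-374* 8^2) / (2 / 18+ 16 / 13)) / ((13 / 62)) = -13356288 / 157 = -85071.90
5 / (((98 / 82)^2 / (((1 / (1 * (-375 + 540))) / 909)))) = 1681 / 72022797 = 0.00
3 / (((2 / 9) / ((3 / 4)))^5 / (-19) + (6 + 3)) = 817887699 / 2453630329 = 0.33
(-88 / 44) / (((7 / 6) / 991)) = -1698.86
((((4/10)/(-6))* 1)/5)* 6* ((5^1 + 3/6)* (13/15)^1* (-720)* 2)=13728/25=549.12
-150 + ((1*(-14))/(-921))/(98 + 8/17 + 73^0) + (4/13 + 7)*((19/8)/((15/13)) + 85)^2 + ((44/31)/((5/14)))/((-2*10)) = 166406824298890561/3012655838400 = 55235.92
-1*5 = -5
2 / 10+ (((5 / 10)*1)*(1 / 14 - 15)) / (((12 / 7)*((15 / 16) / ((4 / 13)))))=-719 / 585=-1.23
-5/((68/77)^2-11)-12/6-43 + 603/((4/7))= 48996595/48476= 1010.74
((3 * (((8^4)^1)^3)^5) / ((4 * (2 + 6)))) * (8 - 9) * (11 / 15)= -526795342172649295060681790582918781868941573250613248 / 5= -105359068434529859012136400000000000000000000000000000.00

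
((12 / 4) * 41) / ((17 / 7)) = 861 / 17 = 50.65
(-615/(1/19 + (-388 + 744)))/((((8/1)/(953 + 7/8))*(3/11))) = -144989/192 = -755.15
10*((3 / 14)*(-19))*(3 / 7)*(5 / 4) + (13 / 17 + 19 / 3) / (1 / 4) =65783 / 9996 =6.58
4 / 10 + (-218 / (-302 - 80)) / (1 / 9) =5287 / 955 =5.54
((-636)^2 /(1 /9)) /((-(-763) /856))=4084190.28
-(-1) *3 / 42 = 1 / 14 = 0.07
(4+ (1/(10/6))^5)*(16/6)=101944/9375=10.87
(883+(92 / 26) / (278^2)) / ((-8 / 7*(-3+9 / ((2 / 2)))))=-128.77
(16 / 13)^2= 256 / 169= 1.51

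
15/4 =3.75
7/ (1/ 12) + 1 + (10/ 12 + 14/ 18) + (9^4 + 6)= 119765/ 18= 6653.61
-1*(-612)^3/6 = 38203488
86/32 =43/16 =2.69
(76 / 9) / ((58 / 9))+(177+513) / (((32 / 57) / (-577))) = -329053837 / 464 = -709167.75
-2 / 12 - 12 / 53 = -125 / 318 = -0.39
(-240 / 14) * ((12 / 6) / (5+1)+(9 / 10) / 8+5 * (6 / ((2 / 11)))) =-39707 / 14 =-2836.21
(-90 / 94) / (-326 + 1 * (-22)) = 15 / 5452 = 0.00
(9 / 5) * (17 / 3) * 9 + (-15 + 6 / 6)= 389 / 5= 77.80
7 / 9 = 0.78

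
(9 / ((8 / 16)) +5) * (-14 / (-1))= 322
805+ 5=810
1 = 1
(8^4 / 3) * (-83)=-339968 / 3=-113322.67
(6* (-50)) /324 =-25 /27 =-0.93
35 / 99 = 0.35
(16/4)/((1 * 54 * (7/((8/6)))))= 8/567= 0.01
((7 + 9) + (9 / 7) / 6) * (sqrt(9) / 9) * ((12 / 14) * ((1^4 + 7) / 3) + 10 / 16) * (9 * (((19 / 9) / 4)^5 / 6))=91618139099 / 94810963968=0.97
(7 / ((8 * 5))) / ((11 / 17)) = 0.27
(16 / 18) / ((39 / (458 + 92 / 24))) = 11084 / 1053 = 10.53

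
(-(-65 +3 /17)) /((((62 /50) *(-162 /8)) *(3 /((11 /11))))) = -110200 /128061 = -0.86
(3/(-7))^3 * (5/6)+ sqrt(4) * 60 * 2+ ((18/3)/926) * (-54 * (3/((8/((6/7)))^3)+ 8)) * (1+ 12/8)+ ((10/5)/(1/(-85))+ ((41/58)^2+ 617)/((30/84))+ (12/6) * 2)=76755781063999/42738678080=1795.93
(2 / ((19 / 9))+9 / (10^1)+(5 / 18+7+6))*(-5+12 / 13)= -685396 / 11115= -61.66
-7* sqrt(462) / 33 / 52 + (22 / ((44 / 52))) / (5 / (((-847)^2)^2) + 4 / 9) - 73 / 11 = 1174489886423957 / 22645729624859 - 7* sqrt(462) / 1716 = 51.78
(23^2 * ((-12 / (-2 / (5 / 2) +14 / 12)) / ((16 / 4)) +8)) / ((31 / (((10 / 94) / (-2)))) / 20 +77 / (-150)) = 39675 / 12232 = 3.24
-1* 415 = -415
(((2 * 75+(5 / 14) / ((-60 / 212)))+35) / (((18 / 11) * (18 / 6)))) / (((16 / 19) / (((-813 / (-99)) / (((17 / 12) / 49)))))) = 278143831 / 22032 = 12624.54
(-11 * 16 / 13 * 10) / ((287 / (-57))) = 100320 / 3731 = 26.89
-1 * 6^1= -6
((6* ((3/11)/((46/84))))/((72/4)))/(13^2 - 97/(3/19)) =-63/169004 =-0.00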